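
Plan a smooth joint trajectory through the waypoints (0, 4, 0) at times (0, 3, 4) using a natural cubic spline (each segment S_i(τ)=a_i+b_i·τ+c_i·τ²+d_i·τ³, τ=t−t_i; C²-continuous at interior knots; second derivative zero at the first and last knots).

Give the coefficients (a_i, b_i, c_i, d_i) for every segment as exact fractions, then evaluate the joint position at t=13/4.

Δ: Δ0=4/3, Δ1=-4
row 1: diag=8, rhs=-32; c'=1/8, d'=-4
back: M1=-4
M: M0=0, M1=-4, M2=0
seg 0: a=0, c=M0/2=0, d=(M1−M0)/(6·3)=-2/9, b=Δ0−h0·(2M0+M1)/6=10/3
seg 1: a=4, c=M1/2=-2, d=(M2−M1)/(6·1)=2/3, b=Δ1−h1·(2M1+M2)/6=-8/3
t_q=13/4 → seg 1, τ=1/4; S=4+-8/3·τ+-2·τ²+2/3·τ³=103/32

  seg 0: a=0 b=10/3 c=0 d=-2/9
  seg 1: a=4 b=-8/3 c=-2 d=2/3
S(13/4) = 103/32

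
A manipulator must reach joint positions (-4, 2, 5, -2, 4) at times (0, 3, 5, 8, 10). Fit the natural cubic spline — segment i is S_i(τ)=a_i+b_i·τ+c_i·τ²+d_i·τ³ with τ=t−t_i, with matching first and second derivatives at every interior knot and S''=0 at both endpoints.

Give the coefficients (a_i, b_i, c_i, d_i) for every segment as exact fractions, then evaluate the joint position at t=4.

  seg 0: a=-4 b=3101/1740 c=0 d=379/15660
  seg 1: a=2 b=2119/870 c=379/1740 d=-1193/3480
  seg 2: a=5 b=-117/145 c=-160/87 d=1736/3915
  seg 3: a=-2 b=19/145 c=312/145 d=-52/145
S(4) = 15001/3480

Δ: Δ0=2, Δ1=3/2, Δ2=-7/3, Δ3=3
row 1: diag=10, rhs=-3; c'=1/5, d'=-3/10
row 2: denom=10−2·1/5=48/5; d'=(-23−2·-3/10)/(48/5)=-7/3
row 3: denom=10−3·5/16=145/16; d'=(32−3·-7/3)/(145/16)=624/145
back: M3=624/145
back: M2=-7/3−5/16·624/145=-320/87
back: M1=-3/10−1/5·-320/87=379/870
M: M0=0, M1=379/870, M2=-320/87, M3=624/145, M4=0
seg 0: a=-4, c=M0/2=0, d=(M1−M0)/(6·3)=379/15660, b=Δ0−h0·(2M0+M1)/6=3101/1740
seg 1: a=2, c=M1/2=379/1740, d=(M2−M1)/(6·2)=-1193/3480, b=Δ1−h1·(2M1+M2)/6=2119/870
seg 2: a=5, c=M2/2=-160/87, d=(M3−M2)/(6·3)=1736/3915, b=Δ2−h2·(2M2+M3)/6=-117/145
seg 3: a=-2, c=M3/2=312/145, d=(M4−M3)/(6·2)=-52/145, b=Δ3−h3·(2M3+M4)/6=19/145
t_q=4 → seg 1, τ=1; S=2+2119/870·τ+379/1740·τ²+-1193/3480·τ³=15001/3480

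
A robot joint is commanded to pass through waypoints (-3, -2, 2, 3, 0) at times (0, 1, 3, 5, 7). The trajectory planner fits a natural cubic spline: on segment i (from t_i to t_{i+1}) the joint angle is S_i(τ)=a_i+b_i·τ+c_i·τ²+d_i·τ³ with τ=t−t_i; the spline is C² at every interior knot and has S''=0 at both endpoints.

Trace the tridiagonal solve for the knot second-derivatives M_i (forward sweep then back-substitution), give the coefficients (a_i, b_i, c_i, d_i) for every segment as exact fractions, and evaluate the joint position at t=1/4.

Δ: Δ0=1, Δ1=2, Δ2=1/2, Δ3=-3/2
row 1: diag=6, rhs=6; c'=1/3, d'=1
row 2: denom=8−2·1/3=22/3; d'=(-9−2·1)/(22/3)=-3/2
row 3: denom=8−2·3/11=82/11; d'=(-12−2·-3/2)/(82/11)=-99/82
back: M3=-99/82
back: M2=-3/2−3/11·-99/82=-48/41
back: M1=1−1/3·-48/41=57/41
M: M0=0, M1=57/41, M2=-48/41, M3=-99/82, M4=0
seg 0: a=-3, c=M0/2=0, d=(M1−M0)/(6·1)=19/82, b=Δ0−h0·(2M0+M1)/6=63/82
seg 1: a=-2, c=M1/2=57/82, d=(M2−M1)/(6·2)=-35/164, b=Δ1−h1·(2M1+M2)/6=60/41
seg 2: a=2, c=M2/2=-24/41, d=(M3−M2)/(6·2)=-1/328, b=Δ2−h2·(2M2+M3)/6=69/41
seg 3: a=3, c=M3/2=-99/164, d=(M4−M3)/(6·2)=33/328, b=Δ3−h3·(2M3+M4)/6=-57/82
t_q=1/4 → seg 0, τ=1/4; S=-3+63/82·τ+0·τ²+19/82·τ³=-14717/5248

  seg 0: a=-3 b=63/82 c=0 d=19/82
  seg 1: a=-2 b=60/41 c=57/82 d=-35/164
  seg 2: a=2 b=69/41 c=-24/41 d=-1/328
  seg 3: a=3 b=-57/82 c=-99/164 d=33/328
S(1/4) = -14717/5248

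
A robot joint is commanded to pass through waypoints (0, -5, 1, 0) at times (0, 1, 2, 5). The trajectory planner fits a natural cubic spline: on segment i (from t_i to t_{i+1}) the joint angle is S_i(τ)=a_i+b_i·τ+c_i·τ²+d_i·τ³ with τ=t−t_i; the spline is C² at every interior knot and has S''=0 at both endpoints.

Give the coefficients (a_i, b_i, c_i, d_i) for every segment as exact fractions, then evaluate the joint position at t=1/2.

  seg 0: a=0 b=-748/93 c=0 d=283/93
  seg 1: a=-5 b=101/93 c=283/31 d=-392/93
  seg 2: a=1 b=623/93 c=-109/31 d=109/279
S(1/2) = -903/248

Δ: Δ0=-5, Δ1=6, Δ2=-1/3
row 1: diag=4, rhs=66; c'=1/4, d'=33/2
row 2: denom=8−1·1/4=31/4; d'=(-38−1·33/2)/(31/4)=-218/31
back: M2=-218/31
back: M1=33/2−1/4·-218/31=566/31
M: M0=0, M1=566/31, M2=-218/31, M3=0
seg 0: a=0, c=M0/2=0, d=(M1−M0)/(6·1)=283/93, b=Δ0−h0·(2M0+M1)/6=-748/93
seg 1: a=-5, c=M1/2=283/31, d=(M2−M1)/(6·1)=-392/93, b=Δ1−h1·(2M1+M2)/6=101/93
seg 2: a=1, c=M2/2=-109/31, d=(M3−M2)/(6·3)=109/279, b=Δ2−h2·(2M2+M3)/6=623/93
t_q=1/2 → seg 0, τ=1/2; S=0+-748/93·τ+0·τ²+283/93·τ³=-903/248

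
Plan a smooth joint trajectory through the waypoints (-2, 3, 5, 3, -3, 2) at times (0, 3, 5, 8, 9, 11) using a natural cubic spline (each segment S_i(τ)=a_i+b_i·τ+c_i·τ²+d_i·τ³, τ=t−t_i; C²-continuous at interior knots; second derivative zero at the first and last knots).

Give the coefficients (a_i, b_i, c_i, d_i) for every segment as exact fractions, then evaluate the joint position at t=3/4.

Δ: Δ0=5/3, Δ1=1, Δ2=-2/3, Δ3=-6, Δ4=5/2
row 1: diag=10, rhs=-4; c'=1/5, d'=-2/5
row 2: denom=10−2·1/5=48/5; d'=(-10−2·-2/5)/(48/5)=-23/24
row 3: denom=8−3·5/16=113/16; d'=(-32−3·-23/24)/(113/16)=-466/113
row 4: denom=6−1·16/113=662/113; d'=(51−1·-466/113)/(662/113)=6229/662
back: M4=6229/662
back: M3=-466/113−16/113·6229/662=-1806/331
back: M2=-23/24−5/16·-1806/331=1483/1986
back: M1=-2/5−1/5·1483/1986=-1091/1986
M: M0=0, M1=-1091/1986, M2=1483/1986, M3=-1806/331, M4=6229/662, M5=0
seg 0: a=-2, c=M0/2=0, d=(M1−M0)/(6·3)=-1091/35748, b=Δ0−h0·(2M0+M1)/6=7711/3972
seg 1: a=3, c=M1/2=-1091/3972, d=(M2−M1)/(6·2)=143/1324, b=Δ1−h1·(2M1+M2)/6=2219/1986
seg 2: a=5, c=M2/2=1483/3972, d=(M3−M2)/(6·3)=-12319/35748, b=Δ2−h2·(2M2+M3)/6=2611/1986
seg 3: a=3, c=M3/2=-903/331, d=(M4−M3)/(6·1)=9841/3972, b=Δ3−h3·(2M3+M4)/6=-22837/3972
seg 4: a=-3, c=M4/2=6229/1324, d=(M5−M4)/(6·2)=-6229/7944, b=Δ4−h4·(2M4+M5)/6=-7493/1986
t_q=3/4 → seg 0, τ=3/4; S=-2+7711/3972·τ+0·τ²+-1091/35748·τ³=-47187/84736

  seg 0: a=-2 b=7711/3972 c=0 d=-1091/35748
  seg 1: a=3 b=2219/1986 c=-1091/3972 d=143/1324
  seg 2: a=5 b=2611/1986 c=1483/3972 d=-12319/35748
  seg 3: a=3 b=-22837/3972 c=-903/331 d=9841/3972
  seg 4: a=-3 b=-7493/1986 c=6229/1324 d=-6229/7944
S(3/4) = -47187/84736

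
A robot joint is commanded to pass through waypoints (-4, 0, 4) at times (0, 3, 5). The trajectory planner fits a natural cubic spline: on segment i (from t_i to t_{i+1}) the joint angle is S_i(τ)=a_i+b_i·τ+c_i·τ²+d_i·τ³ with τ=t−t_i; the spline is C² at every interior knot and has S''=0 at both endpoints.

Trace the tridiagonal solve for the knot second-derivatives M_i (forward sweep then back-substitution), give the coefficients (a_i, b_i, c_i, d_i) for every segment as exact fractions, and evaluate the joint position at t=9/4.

  seg 0: a=-4 b=17/15 c=0 d=1/45
  seg 1: a=0 b=26/15 c=1/5 d=-1/30
S(9/4) = -383/320

Δ: Δ0=4/3, Δ1=2
row 1: diag=10, rhs=4; c'=1/5, d'=2/5
back: M1=2/5
M: M0=0, M1=2/5, M2=0
seg 0: a=-4, c=M0/2=0, d=(M1−M0)/(6·3)=1/45, b=Δ0−h0·(2M0+M1)/6=17/15
seg 1: a=0, c=M1/2=1/5, d=(M2−M1)/(6·2)=-1/30, b=Δ1−h1·(2M1+M2)/6=26/15
t_q=9/4 → seg 0, τ=9/4; S=-4+17/15·τ+0·τ²+1/45·τ³=-383/320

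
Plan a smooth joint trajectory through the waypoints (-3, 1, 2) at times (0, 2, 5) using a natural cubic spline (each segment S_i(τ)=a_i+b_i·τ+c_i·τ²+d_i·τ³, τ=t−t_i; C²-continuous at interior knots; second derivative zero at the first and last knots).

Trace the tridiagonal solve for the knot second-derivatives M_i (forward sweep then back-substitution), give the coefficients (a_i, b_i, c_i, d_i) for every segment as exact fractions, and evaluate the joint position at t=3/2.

  seg 0: a=-3 b=7/3 c=0 d=-1/12
  seg 1: a=1 b=4/3 c=-1/2 d=1/18
S(3/2) = 7/32

Δ: Δ0=2, Δ1=1/3
row 1: diag=10, rhs=-10; c'=3/10, d'=-1
back: M1=-1
M: M0=0, M1=-1, M2=0
seg 0: a=-3, c=M0/2=0, d=(M1−M0)/(6·2)=-1/12, b=Δ0−h0·(2M0+M1)/6=7/3
seg 1: a=1, c=M1/2=-1/2, d=(M2−M1)/(6·3)=1/18, b=Δ1−h1·(2M1+M2)/6=4/3
t_q=3/2 → seg 0, τ=3/2; S=-3+7/3·τ+0·τ²+-1/12·τ³=7/32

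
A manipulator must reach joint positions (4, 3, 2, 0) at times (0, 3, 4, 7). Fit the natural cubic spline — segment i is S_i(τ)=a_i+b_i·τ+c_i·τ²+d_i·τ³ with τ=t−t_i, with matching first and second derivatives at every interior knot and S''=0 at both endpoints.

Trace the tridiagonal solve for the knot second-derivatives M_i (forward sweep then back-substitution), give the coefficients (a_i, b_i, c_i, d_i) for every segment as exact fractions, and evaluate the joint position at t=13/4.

Δ: Δ0=-1/3, Δ1=-1, Δ2=-2/3
row 1: diag=8, rhs=-4; c'=1/8, d'=-1/2
row 2: denom=8−1·1/8=63/8; d'=(2−1·-1/2)/(63/8)=20/63
back: M2=20/63
back: M1=-1/2−1/8·20/63=-34/63
M: M0=0, M1=-34/63, M2=20/63, M3=0
seg 0: a=4, c=M0/2=0, d=(M1−M0)/(6·3)=-17/567, b=Δ0−h0·(2M0+M1)/6=-4/63
seg 1: a=3, c=M1/2=-17/63, d=(M2−M1)/(6·1)=1/7, b=Δ1−h1·(2M1+M2)/6=-55/63
seg 2: a=2, c=M2/2=10/63, d=(M3−M2)/(6·3)=-10/567, b=Δ2−h2·(2M2+M3)/6=-62/63
t_q=13/4 → seg 1, τ=1/4; S=3+-55/63·τ+-17/63·τ²+1/7·τ³=3719/1344

  seg 0: a=4 b=-4/63 c=0 d=-17/567
  seg 1: a=3 b=-55/63 c=-17/63 d=1/7
  seg 2: a=2 b=-62/63 c=10/63 d=-10/567
S(13/4) = 3719/1344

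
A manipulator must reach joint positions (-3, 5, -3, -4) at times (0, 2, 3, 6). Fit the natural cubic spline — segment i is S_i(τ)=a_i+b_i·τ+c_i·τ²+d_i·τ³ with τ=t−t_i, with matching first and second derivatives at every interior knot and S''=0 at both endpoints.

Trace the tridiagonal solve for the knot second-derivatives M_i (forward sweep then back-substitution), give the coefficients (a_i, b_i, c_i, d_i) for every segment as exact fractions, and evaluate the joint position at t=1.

Δ: Δ0=4, Δ1=-8, Δ2=-1/3
row 1: diag=6, rhs=-72; c'=1/6, d'=-12
row 2: denom=8−1·1/6=47/6; d'=(46−1·-12)/(47/6)=348/47
back: M2=348/47
back: M1=-12−1/6·348/47=-622/47
M: M0=0, M1=-622/47, M2=348/47, M3=0
seg 0: a=-3, c=M0/2=0, d=(M1−M0)/(6·2)=-311/282, b=Δ0−h0·(2M0+M1)/6=1186/141
seg 1: a=5, c=M1/2=-311/47, d=(M2−M1)/(6·1)=485/141, b=Δ1−h1·(2M1+M2)/6=-680/141
seg 2: a=-3, c=M2/2=174/47, d=(M3−M2)/(6·3)=-58/141, b=Δ2−h2·(2M2+M3)/6=-1091/141
t_q=1 → seg 0, τ=1; S=-3+1186/141·τ+0·τ²+-311/282·τ³=405/94

  seg 0: a=-3 b=1186/141 c=0 d=-311/282
  seg 1: a=5 b=-680/141 c=-311/47 d=485/141
  seg 2: a=-3 b=-1091/141 c=174/47 d=-58/141
S(1) = 405/94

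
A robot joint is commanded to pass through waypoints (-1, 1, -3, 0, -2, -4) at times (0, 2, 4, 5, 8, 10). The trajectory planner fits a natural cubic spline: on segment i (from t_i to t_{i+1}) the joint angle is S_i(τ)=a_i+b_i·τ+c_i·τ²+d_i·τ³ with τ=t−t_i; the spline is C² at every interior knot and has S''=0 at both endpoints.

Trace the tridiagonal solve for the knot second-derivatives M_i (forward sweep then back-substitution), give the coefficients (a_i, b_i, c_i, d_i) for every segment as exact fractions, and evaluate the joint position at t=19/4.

  seg 0: a=-1 b=7/3 c=0 d=-1/3
  seg 1: a=1 b=-5/3 c=-2 d=11/12
  seg 2: a=-3 b=4/3 c=7/2 d=-11/6
  seg 3: a=0 b=17/6 c=-2 d=5/18
  seg 4: a=-2 b=-5/3 c=1/2 d=-1/12
S(19/4) = -103/128

Δ: Δ0=1, Δ1=-2, Δ2=3, Δ3=-2/3, Δ4=-1
row 1: diag=8, rhs=-18; c'=1/4, d'=-9/4
row 2: denom=6−2·1/4=11/2; d'=(30−2·-9/4)/(11/2)=69/11
row 3: denom=8−1·2/11=86/11; d'=(-22−1·69/11)/(86/11)=-311/86
row 4: denom=10−3·33/86=761/86; d'=(-2−3·-311/86)/(761/86)=1
back: M4=1
back: M3=-311/86−33/86·1=-4
back: M2=69/11−2/11·-4=7
back: M1=-9/4−1/4·7=-4
M: M0=0, M1=-4, M2=7, M3=-4, M4=1, M5=0
seg 0: a=-1, c=M0/2=0, d=(M1−M0)/(6·2)=-1/3, b=Δ0−h0·(2M0+M1)/6=7/3
seg 1: a=1, c=M1/2=-2, d=(M2−M1)/(6·2)=11/12, b=Δ1−h1·(2M1+M2)/6=-5/3
seg 2: a=-3, c=M2/2=7/2, d=(M3−M2)/(6·1)=-11/6, b=Δ2−h2·(2M2+M3)/6=4/3
seg 3: a=0, c=M3/2=-2, d=(M4−M3)/(6·3)=5/18, b=Δ3−h3·(2M3+M4)/6=17/6
seg 4: a=-2, c=M4/2=1/2, d=(M5−M4)/(6·2)=-1/12, b=Δ4−h4·(2M4+M5)/6=-5/3
t_q=19/4 → seg 2, τ=3/4; S=-3+4/3·τ+7/2·τ²+-11/6·τ³=-103/128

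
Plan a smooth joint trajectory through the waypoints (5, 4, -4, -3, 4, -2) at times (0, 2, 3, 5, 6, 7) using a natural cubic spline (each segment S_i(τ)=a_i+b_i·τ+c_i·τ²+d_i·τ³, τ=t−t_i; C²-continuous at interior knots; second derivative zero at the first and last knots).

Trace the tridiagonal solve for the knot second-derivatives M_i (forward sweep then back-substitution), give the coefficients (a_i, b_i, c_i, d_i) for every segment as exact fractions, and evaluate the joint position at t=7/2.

  seg 0: a=5 b=3421/1418 c=0 d=-2065/2836
  seg 1: a=4 b=-8969/1418 c=-6195/1418 d=1910/709
  seg 2: a=-4 b=-9899/1418 c=5265/1418 d=39/2836
  seg 3: a=-3 b=11395/1418 c=2691/709 d=-6851/1418
  seg 4: a=4 b=803/709 c=-15171/1418 d=5057/1418
S(7/2) = -148845/22688

Δ: Δ0=-1/2, Δ1=-8, Δ2=1/2, Δ3=7, Δ4=-6
row 1: diag=6, rhs=-45; c'=1/6, d'=-15/2
row 2: denom=6−1·1/6=35/6; d'=(51−1·-15/2)/(35/6)=351/35
row 3: denom=6−2·12/35=186/35; d'=(39−2·351/35)/(186/35)=221/62
row 4: denom=4−1·35/186=709/186; d'=(-78−1·221/62)/(709/186)=-15171/709
back: M4=-15171/709
back: M3=221/62−35/186·-15171/709=5382/709
back: M2=351/35−12/35·5382/709=5265/709
back: M1=-15/2−1/6·5265/709=-6195/709
M: M0=0, M1=-6195/709, M2=5265/709, M3=5382/709, M4=-15171/709, M5=0
seg 0: a=5, c=M0/2=0, d=(M1−M0)/(6·2)=-2065/2836, b=Δ0−h0·(2M0+M1)/6=3421/1418
seg 1: a=4, c=M1/2=-6195/1418, d=(M2−M1)/(6·1)=1910/709, b=Δ1−h1·(2M1+M2)/6=-8969/1418
seg 2: a=-4, c=M2/2=5265/1418, d=(M3−M2)/(6·2)=39/2836, b=Δ2−h2·(2M2+M3)/6=-9899/1418
seg 3: a=-3, c=M3/2=2691/709, d=(M4−M3)/(6·1)=-6851/1418, b=Δ3−h3·(2M3+M4)/6=11395/1418
seg 4: a=4, c=M4/2=-15171/1418, d=(M5−M4)/(6·1)=5057/1418, b=Δ4−h4·(2M4+M5)/6=803/709
t_q=7/2 → seg 2, τ=1/2; S=-4+-9899/1418·τ+5265/1418·τ²+39/2836·τ³=-148845/22688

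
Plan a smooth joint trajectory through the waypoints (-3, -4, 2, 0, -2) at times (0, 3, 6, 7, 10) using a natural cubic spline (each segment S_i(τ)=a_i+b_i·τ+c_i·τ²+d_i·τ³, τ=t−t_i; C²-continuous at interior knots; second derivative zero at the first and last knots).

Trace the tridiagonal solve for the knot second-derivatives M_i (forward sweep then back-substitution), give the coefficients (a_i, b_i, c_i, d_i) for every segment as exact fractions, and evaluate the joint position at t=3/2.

Δ: Δ0=-1/3, Δ1=2, Δ2=-2, Δ3=-2/3
row 1: diag=12, rhs=14; c'=1/4, d'=7/6
row 2: denom=8−3·1/4=29/4; d'=(-24−3·7/6)/(29/4)=-110/29
row 3: denom=8−1·4/29=228/29; d'=(8−1·-110/29)/(228/29)=3/2
back: M3=3/2
back: M2=-110/29−4/29·3/2=-4
back: M1=7/6−1/4·-4=13/6
M: M0=0, M1=13/6, M2=-4, M3=3/2, M4=0
seg 0: a=-3, c=M0/2=0, d=(M1−M0)/(6·3)=13/108, b=Δ0−h0·(2M0+M1)/6=-17/12
seg 1: a=-4, c=M1/2=13/12, d=(M2−M1)/(6·3)=-37/108, b=Δ1−h1·(2M1+M2)/6=11/6
seg 2: a=2, c=M2/2=-2, d=(M3−M2)/(6·1)=11/12, b=Δ2−h2·(2M2+M3)/6=-11/12
seg 3: a=0, c=M3/2=3/4, d=(M4−M3)/(6·3)=-1/12, b=Δ3−h3·(2M3+M4)/6=-13/6
t_q=3/2 → seg 0, τ=3/2; S=-3+-17/12·τ+0·τ²+13/108·τ³=-151/32

  seg 0: a=-3 b=-17/12 c=0 d=13/108
  seg 1: a=-4 b=11/6 c=13/12 d=-37/108
  seg 2: a=2 b=-11/12 c=-2 d=11/12
  seg 3: a=0 b=-13/6 c=3/4 d=-1/12
S(3/2) = -151/32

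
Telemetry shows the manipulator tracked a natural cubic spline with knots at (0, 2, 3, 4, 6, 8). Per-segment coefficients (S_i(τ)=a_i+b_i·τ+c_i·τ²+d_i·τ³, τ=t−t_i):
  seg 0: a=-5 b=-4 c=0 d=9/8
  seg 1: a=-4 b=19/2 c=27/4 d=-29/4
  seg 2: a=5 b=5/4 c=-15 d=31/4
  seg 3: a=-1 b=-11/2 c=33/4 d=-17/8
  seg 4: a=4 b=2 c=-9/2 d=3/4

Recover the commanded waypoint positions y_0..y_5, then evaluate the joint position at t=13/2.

y_0=-5 y_1=-4 y_2=5 y_3=-1 y_4=4 y_5=-4
S(13/2) = 127/32

y_0 = S_0(0) = a_0 = -5
y_1 = S_1(0) = a_1 = -4
y_2 = S_2(0) = a_2 = 5
y_3 = S_3(0) = a_3 = -1
y_4 = S_4(0) = a_4 = 4
y_5 = S_4(2) = -4
t_q=13/2 is in segment 4 (τ=1/2); S_4(τ)=127/32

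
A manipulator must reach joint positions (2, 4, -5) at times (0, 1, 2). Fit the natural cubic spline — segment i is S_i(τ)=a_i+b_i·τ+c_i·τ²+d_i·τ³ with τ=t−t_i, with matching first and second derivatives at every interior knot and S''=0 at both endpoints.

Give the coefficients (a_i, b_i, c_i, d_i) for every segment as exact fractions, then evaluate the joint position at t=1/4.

  seg 0: a=2 b=19/4 c=0 d=-11/4
  seg 1: a=4 b=-7/2 c=-33/4 d=11/4
S(1/4) = 805/256

Δ: Δ0=2, Δ1=-9
row 1: diag=4, rhs=-66; c'=1/4, d'=-33/2
back: M1=-33/2
M: M0=0, M1=-33/2, M2=0
seg 0: a=2, c=M0/2=0, d=(M1−M0)/(6·1)=-11/4, b=Δ0−h0·(2M0+M1)/6=19/4
seg 1: a=4, c=M1/2=-33/4, d=(M2−M1)/(6·1)=11/4, b=Δ1−h1·(2M1+M2)/6=-7/2
t_q=1/4 → seg 0, τ=1/4; S=2+19/4·τ+0·τ²+-11/4·τ³=805/256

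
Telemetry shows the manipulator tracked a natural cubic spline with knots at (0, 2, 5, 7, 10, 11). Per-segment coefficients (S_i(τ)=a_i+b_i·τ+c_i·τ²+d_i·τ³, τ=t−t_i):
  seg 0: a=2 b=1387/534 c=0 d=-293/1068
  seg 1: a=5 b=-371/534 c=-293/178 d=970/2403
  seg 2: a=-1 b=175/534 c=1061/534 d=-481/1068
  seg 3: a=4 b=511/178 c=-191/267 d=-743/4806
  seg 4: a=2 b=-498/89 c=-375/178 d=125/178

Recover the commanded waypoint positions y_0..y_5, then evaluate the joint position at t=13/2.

y_0 = S_0(0) = a_0 = 2
y_1 = S_1(0) = a_1 = 5
y_2 = S_2(0) = a_2 = -1
y_3 = S_3(0) = a_3 = 4
y_4 = S_4(0) = a_4 = 2
y_5 = S_4(1) = -5
t_q=13/2 is in segment 2 (τ=3/2); S_2(τ)=6955/2848

y_0=2 y_1=5 y_2=-1 y_3=4 y_4=2 y_5=-5
S(13/2) = 6955/2848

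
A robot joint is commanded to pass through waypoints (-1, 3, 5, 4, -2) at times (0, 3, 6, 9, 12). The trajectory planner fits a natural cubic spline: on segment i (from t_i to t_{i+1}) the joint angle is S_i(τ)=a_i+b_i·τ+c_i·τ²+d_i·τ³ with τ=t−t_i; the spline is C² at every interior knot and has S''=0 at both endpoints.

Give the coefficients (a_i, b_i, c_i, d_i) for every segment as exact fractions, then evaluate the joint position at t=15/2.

Δ: Δ0=4/3, Δ1=2/3, Δ2=-1/3, Δ3=-2
row 1: diag=12, rhs=-4; c'=1/4, d'=-1/3
row 2: denom=12−3·1/4=45/4; d'=(-6−3·-1/3)/(45/4)=-4/9
row 3: denom=12−3·4/15=56/5; d'=(-10−3·-4/9)/(56/5)=-65/84
back: M3=-65/84
back: M2=-4/9−4/15·-65/84=-5/21
back: M1=-1/3−1/4·-5/21=-23/84
M: M0=0, M1=-23/84, M2=-5/21, M3=-65/84, M4=0
seg 0: a=-1, c=M0/2=0, d=(M1−M0)/(6·3)=-23/1512, b=Δ0−h0·(2M0+M1)/6=247/168
seg 1: a=3, c=M1/2=-23/168, d=(M2−M1)/(6·3)=1/504, b=Δ1−h1·(2M1+M2)/6=89/84
seg 2: a=5, c=M2/2=-5/42, d=(M3−M2)/(6·3)=-5/168, b=Δ2−h2·(2M2+M3)/6=7/24
seg 3: a=4, c=M3/2=-65/168, d=(M4−M3)/(6·3)=65/1512, b=Δ3−h3·(2M3+M4)/6=-103/84
t_q=15/2 → seg 2, τ=3/2; S=5+7/24·τ+-5/42·τ²+-5/168·τ³=2271/448

  seg 0: a=-1 b=247/168 c=0 d=-23/1512
  seg 1: a=3 b=89/84 c=-23/168 d=1/504
  seg 2: a=5 b=7/24 c=-5/42 d=-5/168
  seg 3: a=4 b=-103/84 c=-65/168 d=65/1512
S(15/2) = 2271/448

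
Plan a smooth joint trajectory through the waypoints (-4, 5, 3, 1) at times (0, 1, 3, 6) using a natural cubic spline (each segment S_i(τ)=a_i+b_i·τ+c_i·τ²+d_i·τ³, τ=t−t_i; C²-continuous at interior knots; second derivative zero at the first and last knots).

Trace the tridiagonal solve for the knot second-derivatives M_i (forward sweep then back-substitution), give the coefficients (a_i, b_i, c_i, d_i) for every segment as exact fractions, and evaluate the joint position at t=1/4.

Δ: Δ0=9, Δ1=-1, Δ2=-2/3
row 1: diag=6, rhs=-60; c'=1/3, d'=-10
row 2: denom=10−2·1/3=28/3; d'=(2−2·-10)/(28/3)=33/14
back: M2=33/14
back: M1=-10−1/3·33/14=-151/14
M: M0=0, M1=-151/14, M2=33/14, M3=0
seg 0: a=-4, c=M0/2=0, d=(M1−M0)/(6·1)=-151/84, b=Δ0−h0·(2M0+M1)/6=907/84
seg 1: a=5, c=M1/2=-151/28, d=(M2−M1)/(6·2)=23/21, b=Δ1−h1·(2M1+M2)/6=227/42
seg 2: a=3, c=M2/2=33/28, d=(M3−M2)/(6·3)=-11/84, b=Δ2−h2·(2M2+M3)/6=-127/42
t_q=1/4 → seg 0, τ=1/4; S=-4+907/84·τ+0·τ²+-151/84·τ³=-2381/1792

  seg 0: a=-4 b=907/84 c=0 d=-151/84
  seg 1: a=5 b=227/42 c=-151/28 d=23/21
  seg 2: a=3 b=-127/42 c=33/28 d=-11/84
S(1/4) = -2381/1792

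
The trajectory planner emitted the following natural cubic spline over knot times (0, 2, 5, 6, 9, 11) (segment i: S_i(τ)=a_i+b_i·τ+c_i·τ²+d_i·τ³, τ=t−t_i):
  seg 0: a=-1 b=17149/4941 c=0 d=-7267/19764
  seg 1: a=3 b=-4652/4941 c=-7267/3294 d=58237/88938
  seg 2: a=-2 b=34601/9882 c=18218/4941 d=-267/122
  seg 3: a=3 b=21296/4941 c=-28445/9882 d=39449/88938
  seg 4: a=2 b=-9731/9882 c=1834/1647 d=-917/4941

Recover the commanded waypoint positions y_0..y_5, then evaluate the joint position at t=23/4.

y_0=-1 y_1=3 y_2=-2 y_3=3 y_4=2 y_5=3
S(23/4) = 374573/210816

y_0 = S_0(0) = a_0 = -1
y_1 = S_1(0) = a_1 = 3
y_2 = S_2(0) = a_2 = -2
y_3 = S_3(0) = a_3 = 3
y_4 = S_4(0) = a_4 = 2
y_5 = S_4(2) = 3
t_q=23/4 is in segment 2 (τ=3/4); S_2(τ)=374573/210816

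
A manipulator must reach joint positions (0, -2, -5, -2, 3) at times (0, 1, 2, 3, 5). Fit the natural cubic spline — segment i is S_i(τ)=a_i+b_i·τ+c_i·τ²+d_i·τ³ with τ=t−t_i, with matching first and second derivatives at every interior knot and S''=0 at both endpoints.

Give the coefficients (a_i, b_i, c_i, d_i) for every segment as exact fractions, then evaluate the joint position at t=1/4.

  seg 0: a=0 b=-225/172 c=0 d=-119/172
  seg 1: a=-2 b=-291/86 c=-357/172 d=423/172
  seg 2: a=-5 b=-27/172 c=228/43 d=-369/172
  seg 3: a=-2 b=345/86 c=-195/172 d=65/344
S(1/4) = -3719/11008

Δ: Δ0=-2, Δ1=-3, Δ2=3, Δ3=5/2
row 1: diag=4, rhs=-6; c'=1/4, d'=-3/2
row 2: denom=4−1·1/4=15/4; d'=(36−1·-3/2)/(15/4)=10
row 3: denom=6−1·4/15=86/15; d'=(-3−1·10)/(86/15)=-195/86
back: M3=-195/86
back: M2=10−4/15·-195/86=456/43
back: M1=-3/2−1/4·456/43=-357/86
M: M0=0, M1=-357/86, M2=456/43, M3=-195/86, M4=0
seg 0: a=0, c=M0/2=0, d=(M1−M0)/(6·1)=-119/172, b=Δ0−h0·(2M0+M1)/6=-225/172
seg 1: a=-2, c=M1/2=-357/172, d=(M2−M1)/(6·1)=423/172, b=Δ1−h1·(2M1+M2)/6=-291/86
seg 2: a=-5, c=M2/2=228/43, d=(M3−M2)/(6·1)=-369/172, b=Δ2−h2·(2M2+M3)/6=-27/172
seg 3: a=-2, c=M3/2=-195/172, d=(M4−M3)/(6·2)=65/344, b=Δ3−h3·(2M3+M4)/6=345/86
t_q=1/4 → seg 0, τ=1/4; S=0+-225/172·τ+0·τ²+-119/172·τ³=-3719/11008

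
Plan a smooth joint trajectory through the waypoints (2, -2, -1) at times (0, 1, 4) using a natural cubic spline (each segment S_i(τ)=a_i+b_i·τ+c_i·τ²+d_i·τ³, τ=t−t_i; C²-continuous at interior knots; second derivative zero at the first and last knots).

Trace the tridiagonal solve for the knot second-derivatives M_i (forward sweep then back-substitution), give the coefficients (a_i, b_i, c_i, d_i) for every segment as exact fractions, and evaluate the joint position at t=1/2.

  seg 0: a=2 b=-109/24 c=0 d=13/24
  seg 1: a=-2 b=-35/12 c=13/8 d=-13/72
S(1/2) = -13/64

Δ: Δ0=-4, Δ1=1/3
row 1: diag=8, rhs=26; c'=3/8, d'=13/4
back: M1=13/4
M: M0=0, M1=13/4, M2=0
seg 0: a=2, c=M0/2=0, d=(M1−M0)/(6·1)=13/24, b=Δ0−h0·(2M0+M1)/6=-109/24
seg 1: a=-2, c=M1/2=13/8, d=(M2−M1)/(6·3)=-13/72, b=Δ1−h1·(2M1+M2)/6=-35/12
t_q=1/2 → seg 0, τ=1/2; S=2+-109/24·τ+0·τ²+13/24·τ³=-13/64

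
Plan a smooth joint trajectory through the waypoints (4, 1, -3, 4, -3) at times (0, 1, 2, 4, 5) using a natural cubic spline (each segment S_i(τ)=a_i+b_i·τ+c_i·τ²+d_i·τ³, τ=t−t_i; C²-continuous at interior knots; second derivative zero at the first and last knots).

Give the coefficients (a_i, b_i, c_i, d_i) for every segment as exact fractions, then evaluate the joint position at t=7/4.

  seg 0: a=4 b=-134/61 c=0 d=-49/61
  seg 1: a=1 b=-281/61 c=-147/61 d=184/61
  seg 2: a=-3 b=-23/61 c=405/61 d=-1147/488
  seg 3: a=4 b=-247/122 c=-1821/244 d=607/244
S(7/4) = -2477/976

Δ: Δ0=-3, Δ1=-4, Δ2=7/2, Δ3=-7
row 1: diag=4, rhs=-6; c'=1/4, d'=-3/2
row 2: denom=6−1·1/4=23/4; d'=(45−1·-3/2)/(23/4)=186/23
row 3: denom=6−2·8/23=122/23; d'=(-63−2·186/23)/(122/23)=-1821/122
back: M3=-1821/122
back: M2=186/23−8/23·-1821/122=810/61
back: M1=-3/2−1/4·810/61=-294/61
M: M0=0, M1=-294/61, M2=810/61, M3=-1821/122, M4=0
seg 0: a=4, c=M0/2=0, d=(M1−M0)/(6·1)=-49/61, b=Δ0−h0·(2M0+M1)/6=-134/61
seg 1: a=1, c=M1/2=-147/61, d=(M2−M1)/(6·1)=184/61, b=Δ1−h1·(2M1+M2)/6=-281/61
seg 2: a=-3, c=M2/2=405/61, d=(M3−M2)/(6·2)=-1147/488, b=Δ2−h2·(2M2+M3)/6=-23/61
seg 3: a=4, c=M3/2=-1821/244, d=(M4−M3)/(6·1)=607/244, b=Δ3−h3·(2M3+M4)/6=-247/122
t_q=7/4 → seg 1, τ=3/4; S=1+-281/61·τ+-147/61·τ²+184/61·τ³=-2477/976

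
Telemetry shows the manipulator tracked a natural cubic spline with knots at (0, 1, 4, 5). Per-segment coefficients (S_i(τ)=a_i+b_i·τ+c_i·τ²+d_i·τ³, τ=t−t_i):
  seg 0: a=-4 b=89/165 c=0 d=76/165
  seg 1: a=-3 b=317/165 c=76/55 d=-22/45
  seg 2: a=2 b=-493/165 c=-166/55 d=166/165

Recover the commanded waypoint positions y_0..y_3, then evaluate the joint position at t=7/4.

y_0 = S_0(0) = a_0 = -4
y_1 = S_1(0) = a_1 = -3
y_2 = S_2(0) = a_2 = 2
y_3 = S_2(1) = -3
t_q=7/4 is in segment 1 (τ=3/4); S_1(τ)=-1739/1760

y_0=-4 y_1=-3 y_2=2 y_3=-3
S(7/4) = -1739/1760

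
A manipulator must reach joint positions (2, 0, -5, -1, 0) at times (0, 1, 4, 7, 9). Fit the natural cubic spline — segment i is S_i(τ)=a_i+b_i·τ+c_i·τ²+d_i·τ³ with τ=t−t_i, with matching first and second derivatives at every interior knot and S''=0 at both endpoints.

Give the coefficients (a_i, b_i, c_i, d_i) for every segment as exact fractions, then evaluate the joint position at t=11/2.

  seg 0: a=2 b=-3071/1596 c=0 d=-121/1596
  seg 1: a=0 b=-1717/798 c=-121/532 d=69/532
  seg 2: a=-5 b=-23/1596 c=125/133 d=-87/532
  seg 3: a=-1 b=965/798 c=-283/532 d=283/3192
S(11/2) = -2103/608

Δ: Δ0=-2, Δ1=-5/3, Δ2=4/3, Δ3=1/2
row 1: diag=8, rhs=2; c'=3/8, d'=1/4
row 2: denom=12−3·3/8=87/8; d'=(18−3·1/4)/(87/8)=46/29
row 3: denom=10−3·8/29=266/29; d'=(-5−3·46/29)/(266/29)=-283/266
back: M3=-283/266
back: M2=46/29−8/29·-283/266=250/133
back: M1=1/4−3/8·250/133=-121/266
M: M0=0, M1=-121/266, M2=250/133, M3=-283/266, M4=0
seg 0: a=2, c=M0/2=0, d=(M1−M0)/(6·1)=-121/1596, b=Δ0−h0·(2M0+M1)/6=-3071/1596
seg 1: a=0, c=M1/2=-121/532, d=(M2−M1)/(6·3)=69/532, b=Δ1−h1·(2M1+M2)/6=-1717/798
seg 2: a=-5, c=M2/2=125/133, d=(M3−M2)/(6·3)=-87/532, b=Δ2−h2·(2M2+M3)/6=-23/1596
seg 3: a=-1, c=M3/2=-283/532, d=(M4−M3)/(6·2)=283/3192, b=Δ3−h3·(2M3+M4)/6=965/798
t_q=11/2 → seg 2, τ=3/2; S=-5+-23/1596·τ+125/133·τ²+-87/532·τ³=-2103/608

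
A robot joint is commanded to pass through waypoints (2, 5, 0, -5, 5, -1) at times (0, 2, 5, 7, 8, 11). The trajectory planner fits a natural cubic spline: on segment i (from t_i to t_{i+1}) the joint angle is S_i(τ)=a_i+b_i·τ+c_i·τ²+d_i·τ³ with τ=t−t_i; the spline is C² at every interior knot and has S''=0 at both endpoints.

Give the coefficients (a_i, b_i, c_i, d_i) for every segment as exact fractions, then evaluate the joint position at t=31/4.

Δ: Δ0=3/2, Δ1=-5/3, Δ2=-5/2, Δ3=10, Δ4=-2
row 1: diag=10, rhs=-19; c'=3/10, d'=-19/10
row 2: denom=10−3·3/10=91/10; d'=(-5−3·-19/10)/(91/10)=1/13
row 3: denom=6−2·20/91=506/91; d'=(75−2·1/13)/(506/91)=6811/506
row 4: denom=8−1·91/506=3957/506; d'=(-72−1·6811/506)/(3957/506)=-43243/3957
back: M4=-43243/3957
back: M3=6811/506−91/506·-43243/3957=61040/3957
back: M2=1/13−20/91·61040/3957=-13111/3957
back: M1=-19/10−3/10·-13111/3957=-1195/1319
M: M0=0, M1=-1195/1319, M2=-13111/3957, M3=61040/3957, M4=-43243/3957, M5=0
seg 0: a=2, c=M0/2=0, d=(M1−M0)/(6·2)=-1195/15828, b=Δ0−h0·(2M0+M1)/6=14261/7914
seg 1: a=5, c=M1/2=-1195/2638, d=(M2−M1)/(6·3)=-4763/35613, b=Δ1−h1·(2M1+M2)/6=7091/7914
seg 2: a=0, c=M2/2=-13111/7914, d=(M3−M2)/(6·2)=8239/5276, b=Δ2−h2·(2M2+M3)/6=-42997/7914
seg 3: a=-5, c=M3/2=30520/3957, d=(M4−M3)/(6·1)=-11587/2638, b=Δ3−h3·(2M3+M4)/6=52861/7914
seg 4: a=5, c=M4/2=-43243/7914, d=(M5−M4)/(6·3)=43243/71226, b=Δ4−h4·(2M4+M5)/6=35329/3957
t_q=31/4 → seg 3, τ=3/4; S=-5+52861/7914·τ+30520/3957·τ²+-11587/2638·τ³=421247/168832

  seg 0: a=2 b=14261/7914 c=0 d=-1195/15828
  seg 1: a=5 b=7091/7914 c=-1195/2638 d=-4763/35613
  seg 2: a=0 b=-42997/7914 c=-13111/7914 d=8239/5276
  seg 3: a=-5 b=52861/7914 c=30520/3957 d=-11587/2638
  seg 4: a=5 b=35329/3957 c=-43243/7914 d=43243/71226
S(31/4) = 421247/168832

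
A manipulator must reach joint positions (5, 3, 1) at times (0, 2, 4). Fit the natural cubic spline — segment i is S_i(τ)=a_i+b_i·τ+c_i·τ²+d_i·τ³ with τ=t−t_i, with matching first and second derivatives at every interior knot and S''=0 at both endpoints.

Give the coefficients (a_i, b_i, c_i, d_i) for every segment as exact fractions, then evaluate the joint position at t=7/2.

Δ: Δ0=-1, Δ1=-1
row 1: diag=8, rhs=0; c'=1/4, d'=0
back: M1=0
M: M0=0, M1=0, M2=0
seg 0: a=5, c=M0/2=0, d=(M1−M0)/(6·2)=0, b=Δ0−h0·(2M0+M1)/6=-1
seg 1: a=3, c=M1/2=0, d=(M2−M1)/(6·2)=0, b=Δ1−h1·(2M1+M2)/6=-1
t_q=7/2 → seg 1, τ=3/2; S=3+-1·τ+0·τ²+0·τ³=3/2

  seg 0: a=5 b=-1 c=0 d=0
  seg 1: a=3 b=-1 c=0 d=0
S(7/2) = 3/2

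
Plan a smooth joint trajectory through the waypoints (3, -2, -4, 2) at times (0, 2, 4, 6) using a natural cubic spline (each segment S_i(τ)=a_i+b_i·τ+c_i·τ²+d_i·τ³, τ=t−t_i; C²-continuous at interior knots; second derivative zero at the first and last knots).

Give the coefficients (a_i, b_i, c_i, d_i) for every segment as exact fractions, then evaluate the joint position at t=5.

Δ: Δ0=-5/2, Δ1=-1, Δ2=3
row 1: diag=8, rhs=9; c'=1/4, d'=9/8
row 2: denom=8−2·1/4=15/2; d'=(24−2·9/8)/(15/2)=29/10
back: M2=29/10
back: M1=9/8−1/4·29/10=2/5
M: M0=0, M1=2/5, M2=29/10, M3=0
seg 0: a=3, c=M0/2=0, d=(M1−M0)/(6·2)=1/30, b=Δ0−h0·(2M0+M1)/6=-79/30
seg 1: a=-2, c=M1/2=1/5, d=(M2−M1)/(6·2)=5/24, b=Δ1−h1·(2M1+M2)/6=-67/30
seg 2: a=-4, c=M2/2=29/20, d=(M3−M2)/(6·2)=-29/120, b=Δ2−h2·(2M2+M3)/6=16/15
t_q=5 → seg 2, τ=1; S=-4+16/15·τ+29/20·τ²+-29/120·τ³=-69/40

  seg 0: a=3 b=-79/30 c=0 d=1/30
  seg 1: a=-2 b=-67/30 c=1/5 d=5/24
  seg 2: a=-4 b=16/15 c=29/20 d=-29/120
S(5) = -69/40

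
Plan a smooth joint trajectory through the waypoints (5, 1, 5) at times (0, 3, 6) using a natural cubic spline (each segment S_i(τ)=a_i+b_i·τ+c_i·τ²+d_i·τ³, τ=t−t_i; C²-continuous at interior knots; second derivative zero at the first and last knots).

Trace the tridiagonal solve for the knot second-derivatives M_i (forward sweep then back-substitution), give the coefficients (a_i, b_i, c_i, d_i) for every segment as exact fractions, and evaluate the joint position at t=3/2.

Δ: Δ0=-4/3, Δ1=4/3
row 1: diag=12, rhs=16; c'=1/4, d'=4/3
back: M1=4/3
M: M0=0, M1=4/3, M2=0
seg 0: a=5, c=M0/2=0, d=(M1−M0)/(6·3)=2/27, b=Δ0−h0·(2M0+M1)/6=-2
seg 1: a=1, c=M1/2=2/3, d=(M2−M1)/(6·3)=-2/27, b=Δ1−h1·(2M1+M2)/6=0
t_q=3/2 → seg 0, τ=3/2; S=5+-2·τ+0·τ²+2/27·τ³=9/4

  seg 0: a=5 b=-2 c=0 d=2/27
  seg 1: a=1 b=0 c=2/3 d=-2/27
S(3/2) = 9/4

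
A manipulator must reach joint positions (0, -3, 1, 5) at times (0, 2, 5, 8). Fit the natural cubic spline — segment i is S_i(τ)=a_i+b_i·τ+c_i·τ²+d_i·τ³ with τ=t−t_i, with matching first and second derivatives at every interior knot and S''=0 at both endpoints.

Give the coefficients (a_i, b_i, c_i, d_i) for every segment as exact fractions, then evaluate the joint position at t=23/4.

Δ: Δ0=-3/2, Δ1=4/3, Δ2=4/3
row 1: diag=10, rhs=17; c'=3/10, d'=17/10
row 2: denom=12−3·3/10=111/10; d'=(0−3·17/10)/(111/10)=-17/37
back: M2=-17/37
back: M1=17/10−3/10·-17/37=68/37
M: M0=0, M1=68/37, M2=-17/37, M3=0
seg 0: a=0, c=M0/2=0, d=(M1−M0)/(6·2)=17/111, b=Δ0−h0·(2M0+M1)/6=-469/222
seg 1: a=-3, c=M1/2=34/37, d=(M2−M1)/(6·3)=-85/666, b=Δ1−h1·(2M1+M2)/6=-61/222
seg 2: a=1, c=M2/2=-17/74, d=(M3−M2)/(6·3)=17/666, b=Δ2−h2·(2M2+M3)/6=199/111
t_q=23/4 → seg 2, τ=3/4; S=1+199/111·τ+-17/74·τ²+17/666·τ³=10543/4736

  seg 0: a=0 b=-469/222 c=0 d=17/111
  seg 1: a=-3 b=-61/222 c=34/37 d=-85/666
  seg 2: a=1 b=199/111 c=-17/74 d=17/666
S(23/4) = 10543/4736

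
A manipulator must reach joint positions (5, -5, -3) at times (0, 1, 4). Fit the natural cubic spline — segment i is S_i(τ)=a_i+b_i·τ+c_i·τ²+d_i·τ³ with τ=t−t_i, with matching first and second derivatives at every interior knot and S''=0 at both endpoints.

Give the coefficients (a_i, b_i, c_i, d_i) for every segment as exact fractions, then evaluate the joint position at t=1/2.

Δ: Δ0=-10, Δ1=2/3
row 1: diag=8, rhs=64; c'=3/8, d'=8
back: M1=8
M: M0=0, M1=8, M2=0
seg 0: a=5, c=M0/2=0, d=(M1−M0)/(6·1)=4/3, b=Δ0−h0·(2M0+M1)/6=-34/3
seg 1: a=-5, c=M1/2=4, d=(M2−M1)/(6·3)=-4/9, b=Δ1−h1·(2M1+M2)/6=-22/3
t_q=1/2 → seg 0, τ=1/2; S=5+-34/3·τ+0·τ²+4/3·τ³=-1/2

  seg 0: a=5 b=-34/3 c=0 d=4/3
  seg 1: a=-5 b=-22/3 c=4 d=-4/9
S(1/2) = -1/2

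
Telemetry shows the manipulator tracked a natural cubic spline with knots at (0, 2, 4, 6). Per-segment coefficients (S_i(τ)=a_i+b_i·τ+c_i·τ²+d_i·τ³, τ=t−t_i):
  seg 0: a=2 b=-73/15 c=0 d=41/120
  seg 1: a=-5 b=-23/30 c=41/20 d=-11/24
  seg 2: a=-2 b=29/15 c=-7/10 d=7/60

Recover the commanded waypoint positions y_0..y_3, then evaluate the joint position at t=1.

y_0 = S_0(0) = a_0 = 2
y_1 = S_1(0) = a_1 = -5
y_2 = S_2(0) = a_2 = -2
y_3 = S_2(2) = 0
t_q=1 is in segment 0 (τ=1); S_0(τ)=-101/40

y_0=2 y_1=-5 y_2=-2 y_3=0
S(1) = -101/40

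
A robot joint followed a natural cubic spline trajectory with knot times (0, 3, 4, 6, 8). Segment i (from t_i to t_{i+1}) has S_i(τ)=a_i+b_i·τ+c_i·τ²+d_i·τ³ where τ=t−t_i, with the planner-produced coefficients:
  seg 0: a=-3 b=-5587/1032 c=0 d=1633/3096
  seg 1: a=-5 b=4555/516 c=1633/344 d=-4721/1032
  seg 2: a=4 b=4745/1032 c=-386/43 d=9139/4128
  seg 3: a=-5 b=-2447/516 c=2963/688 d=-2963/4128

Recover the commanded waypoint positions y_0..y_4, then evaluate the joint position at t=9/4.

y_0=-3 y_1=-5 y_2=4 y_3=-5 y_4=-3
S(9/4) = -201951/22016

y_0 = S_0(0) = a_0 = -3
y_1 = S_1(0) = a_1 = -5
y_2 = S_2(0) = a_2 = 4
y_3 = S_3(0) = a_3 = -5
y_4 = S_3(2) = -3
t_q=9/4 is in segment 0 (τ=9/4); S_0(τ)=-201951/22016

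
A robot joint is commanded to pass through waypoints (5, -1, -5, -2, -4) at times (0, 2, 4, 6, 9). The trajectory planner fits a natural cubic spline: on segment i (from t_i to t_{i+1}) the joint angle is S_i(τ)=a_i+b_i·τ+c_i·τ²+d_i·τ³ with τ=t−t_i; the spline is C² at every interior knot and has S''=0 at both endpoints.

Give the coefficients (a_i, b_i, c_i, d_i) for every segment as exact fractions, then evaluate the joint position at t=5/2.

Δ: Δ0=-3, Δ1=-2, Δ2=3/2, Δ3=-2/3
row 1: diag=8, rhs=6; c'=1/4, d'=3/4
row 2: denom=8−2·1/4=15/2; d'=(21−2·3/4)/(15/2)=13/5
row 3: denom=10−2·4/15=142/15; d'=(-13−2·13/5)/(142/15)=-273/142
back: M3=-273/142
back: M2=13/5−4/15·-273/142=221/71
back: M1=3/4−1/4·221/71=-2/71
M: M0=0, M1=-2/71, M2=221/71, M3=-273/142, M4=0
seg 0: a=5, c=M0/2=0, d=(M1−M0)/(6·2)=-1/426, b=Δ0−h0·(2M0+M1)/6=-637/213
seg 1: a=-1, c=M1/2=-1/71, d=(M2−M1)/(6·2)=223/852, b=Δ1−h1·(2M1+M2)/6=-643/213
seg 2: a=-5, c=M2/2=221/142, d=(M3−M2)/(6·2)=-715/1704, b=Δ2−h2·(2M2+M3)/6=14/213
seg 3: a=-2, c=M3/2=-273/284, d=(M4−M3)/(6·3)=91/852, b=Δ3−h3·(2M3+M4)/6=535/426
t_q=5/2 → seg 1, τ=1/2; S=-1+-643/213·τ+-1/71·τ²+223/852·τ³=-5635/2272

  seg 0: a=5 b=-637/213 c=0 d=-1/426
  seg 1: a=-1 b=-643/213 c=-1/71 d=223/852
  seg 2: a=-5 b=14/213 c=221/142 d=-715/1704
  seg 3: a=-2 b=535/426 c=-273/284 d=91/852
S(5/2) = -5635/2272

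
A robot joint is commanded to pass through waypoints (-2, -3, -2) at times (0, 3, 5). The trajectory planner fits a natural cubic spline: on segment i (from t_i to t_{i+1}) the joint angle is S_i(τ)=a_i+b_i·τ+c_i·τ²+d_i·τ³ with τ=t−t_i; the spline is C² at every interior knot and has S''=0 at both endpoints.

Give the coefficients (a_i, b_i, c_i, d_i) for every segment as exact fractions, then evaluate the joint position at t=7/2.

Δ: Δ0=-1/3, Δ1=1/2
row 1: diag=10, rhs=5; c'=1/5, d'=1/2
back: M1=1/2
M: M0=0, M1=1/2, M2=0
seg 0: a=-2, c=M0/2=0, d=(M1−M0)/(6·3)=1/36, b=Δ0−h0·(2M0+M1)/6=-7/12
seg 1: a=-3, c=M1/2=1/4, d=(M2−M1)/(6·2)=-1/24, b=Δ1−h1·(2M1+M2)/6=1/6
t_q=7/2 → seg 1, τ=1/2; S=-3+1/6·τ+1/4·τ²+-1/24·τ³=-183/64

  seg 0: a=-2 b=-7/12 c=0 d=1/36
  seg 1: a=-3 b=1/6 c=1/4 d=-1/24
S(7/2) = -183/64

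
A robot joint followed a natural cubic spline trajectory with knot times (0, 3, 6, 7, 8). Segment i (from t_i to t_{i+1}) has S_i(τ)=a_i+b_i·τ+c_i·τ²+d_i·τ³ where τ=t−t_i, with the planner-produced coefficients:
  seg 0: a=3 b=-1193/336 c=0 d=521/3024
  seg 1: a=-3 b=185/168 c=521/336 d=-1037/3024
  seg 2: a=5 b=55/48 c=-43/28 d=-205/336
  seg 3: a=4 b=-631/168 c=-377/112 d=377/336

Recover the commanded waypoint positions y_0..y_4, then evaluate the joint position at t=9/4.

y_0 = S_0(0) = a_0 = 3
y_1 = S_1(0) = a_1 = -3
y_2 = S_2(0) = a_2 = 5
y_3 = S_3(0) = a_3 = 4
y_4 = S_3(1) = -2
t_q=9/4 is in segment 0 (τ=9/4); S_0(τ)=-3099/1024

y_0=3 y_1=-3 y_2=5 y_3=4 y_4=-2
S(9/4) = -3099/1024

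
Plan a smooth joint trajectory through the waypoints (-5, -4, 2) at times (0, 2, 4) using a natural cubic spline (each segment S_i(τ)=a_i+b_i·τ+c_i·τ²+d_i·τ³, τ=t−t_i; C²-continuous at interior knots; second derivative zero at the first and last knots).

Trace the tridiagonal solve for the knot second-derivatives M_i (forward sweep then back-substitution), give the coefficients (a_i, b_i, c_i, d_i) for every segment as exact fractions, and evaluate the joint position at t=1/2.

Δ: Δ0=1/2, Δ1=3
row 1: diag=8, rhs=15; c'=1/4, d'=15/8
back: M1=15/8
M: M0=0, M1=15/8, M2=0
seg 0: a=-5, c=M0/2=0, d=(M1−M0)/(6·2)=5/32, b=Δ0−h0·(2M0+M1)/6=-1/8
seg 1: a=-4, c=M1/2=15/16, d=(M2−M1)/(6·2)=-5/32, b=Δ1−h1·(2M1+M2)/6=7/4
t_q=1/2 → seg 0, τ=1/2; S=-5+-1/8·τ+0·τ²+5/32·τ³=-1291/256

  seg 0: a=-5 b=-1/8 c=0 d=5/32
  seg 1: a=-4 b=7/4 c=15/16 d=-5/32
S(1/2) = -1291/256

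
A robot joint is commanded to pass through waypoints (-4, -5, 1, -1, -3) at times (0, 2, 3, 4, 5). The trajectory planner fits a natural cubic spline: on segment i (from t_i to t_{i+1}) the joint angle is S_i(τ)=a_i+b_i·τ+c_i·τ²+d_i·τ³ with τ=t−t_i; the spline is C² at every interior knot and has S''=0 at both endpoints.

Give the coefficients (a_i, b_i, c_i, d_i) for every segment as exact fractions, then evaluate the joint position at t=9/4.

Δ: Δ0=-1/2, Δ1=6, Δ2=-2, Δ3=-2
row 1: diag=6, rhs=39; c'=1/6, d'=13/2
row 2: denom=4−1·1/6=23/6; d'=(-48−1·13/2)/(23/6)=-327/23
row 3: denom=4−1·6/23=86/23; d'=(0−1·-327/23)/(86/23)=327/86
back: M3=327/86
back: M2=-327/23−6/23·327/86=-654/43
back: M1=13/2−1/6·-654/43=777/86
M: M0=0, M1=777/86, M2=-654/43, M3=327/86, M4=0
seg 0: a=-4, c=M0/2=0, d=(M1−M0)/(6·2)=259/344, b=Δ0−h0·(2M0+M1)/6=-151/43
seg 1: a=-5, c=M1/2=777/172, d=(M2−M1)/(6·1)=-695/172, b=Δ1−h1·(2M1+M2)/6=475/86
seg 2: a=1, c=M2/2=-327/43, d=(M3−M2)/(6·1)=545/172, b=Δ2−h2·(2M2+M3)/6=419/172
seg 3: a=-1, c=M3/2=327/172, d=(M4−M3)/(6·1)=-109/172, b=Δ3−h3·(2M3+M4)/6=-281/86
t_q=9/4 → seg 1, τ=1/4; S=-5+475/86·τ+777/172·τ²+-695/172·τ³=-37427/11008

  seg 0: a=-4 b=-151/43 c=0 d=259/344
  seg 1: a=-5 b=475/86 c=777/172 d=-695/172
  seg 2: a=1 b=419/172 c=-327/43 d=545/172
  seg 3: a=-1 b=-281/86 c=327/172 d=-109/172
S(9/4) = -37427/11008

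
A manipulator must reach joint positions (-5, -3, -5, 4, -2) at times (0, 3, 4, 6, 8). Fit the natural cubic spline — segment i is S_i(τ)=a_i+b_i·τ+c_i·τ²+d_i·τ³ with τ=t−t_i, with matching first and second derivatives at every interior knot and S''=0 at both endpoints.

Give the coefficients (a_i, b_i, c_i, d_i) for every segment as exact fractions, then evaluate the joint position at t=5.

  seg 0: a=-5 b=2347/1032 c=0 d=-553/3096
  seg 1: a=-3 b=-1315/516 c=-553/344 d=2225/1032
  seg 2: a=-5 b=727/1032 c=209/43 d=-6115/4128
  seg 3: a=4 b=1223/516 c=-2771/688 d=2771/4128
S(5) = -1261/1376

Δ: Δ0=2/3, Δ1=-2, Δ2=9/2, Δ3=-3
row 1: diag=8, rhs=-16; c'=1/8, d'=-2
row 2: denom=6−1·1/8=47/8; d'=(39−1·-2)/(47/8)=328/47
row 3: denom=8−2·16/47=344/47; d'=(-45−2·328/47)/(344/47)=-2771/344
back: M3=-2771/344
back: M2=328/47−16/47·-2771/344=418/43
back: M1=-2−1/8·418/43=-553/172
M: M0=0, M1=-553/172, M2=418/43, M3=-2771/344, M4=0
seg 0: a=-5, c=M0/2=0, d=(M1−M0)/(6·3)=-553/3096, b=Δ0−h0·(2M0+M1)/6=2347/1032
seg 1: a=-3, c=M1/2=-553/344, d=(M2−M1)/(6·1)=2225/1032, b=Δ1−h1·(2M1+M2)/6=-1315/516
seg 2: a=-5, c=M2/2=209/43, d=(M3−M2)/(6·2)=-6115/4128, b=Δ2−h2·(2M2+M3)/6=727/1032
seg 3: a=4, c=M3/2=-2771/688, d=(M4−M3)/(6·2)=2771/4128, b=Δ3−h3·(2M3+M4)/6=1223/516
t_q=5 → seg 2, τ=1; S=-5+727/1032·τ+209/43·τ²+-6115/4128·τ³=-1261/1376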